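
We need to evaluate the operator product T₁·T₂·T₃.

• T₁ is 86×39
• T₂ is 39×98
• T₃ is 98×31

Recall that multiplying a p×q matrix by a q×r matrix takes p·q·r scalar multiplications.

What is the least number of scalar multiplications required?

Order (T₁·(T₂·T₃)): (T₂·T₃): 39×98 by 98×31 → 39×31, cost 39·98·31 = 118482; (T₁·(T₂·T₃)): 86×39 by 39×31 → 86×31, cost 86·39·31 = 103974; cumulative 222456. Total 222456.
Order ((T₁·T₂)·T₃): (T₁·T₂): 86×39 by 39×98 → 86×98, cost 86·39·98 = 328692; ((T₁·T₂)·T₃): 86×98 by 98×31 → 86×31, cost 86·98·31 = 261268; cumulative 589960. Total 589960.
Minimum: 222456.

222456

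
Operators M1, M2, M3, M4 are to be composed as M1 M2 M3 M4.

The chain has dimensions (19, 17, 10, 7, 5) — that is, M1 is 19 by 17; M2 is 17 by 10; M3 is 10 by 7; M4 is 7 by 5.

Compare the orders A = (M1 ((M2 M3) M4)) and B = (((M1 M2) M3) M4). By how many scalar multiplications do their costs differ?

Order A = (M1 ((M2 M3) M4)): (M2 M3): 17×10 by 10×7 → 17×7, cost 17·10·7 = 1190; ((M2 M3) M4): 17×7 by 7×5 → 17×5, cost 17·7·5 = 595; cumulative 1785; (M1 ((M2 M3) M4)): 19×17 by 17×5 → 19×5, cost 19·17·5 = 1615; cumulative 3400. Total 3400.
Order B = (((M1 M2) M3) M4): (M1 M2): 19×17 by 17×10 → 19×10, cost 19·17·10 = 3230; ((M1 M2) M3): 19×10 by 10×7 → 19×7, cost 19·10·7 = 1330; cumulative 4560; (((M1 M2) M3) M4): 19×7 by 7×5 → 19×5, cost 19·7·5 = 665; cumulative 5225. Total 5225.
Difference: |3400 − 5225| = 1825.

1825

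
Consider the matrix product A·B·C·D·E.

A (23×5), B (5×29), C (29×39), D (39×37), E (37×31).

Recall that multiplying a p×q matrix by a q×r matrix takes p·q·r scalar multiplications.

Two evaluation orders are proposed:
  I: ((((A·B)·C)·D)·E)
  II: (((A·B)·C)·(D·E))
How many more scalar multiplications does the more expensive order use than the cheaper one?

Order I = ((((A·B)·C)·D)·E): (A·B): 23×5 by 5×29 → 23×29, cost 23·5·29 = 3335; ((A·B)·C): 23×29 by 29×39 → 23×39, cost 23·29·39 = 26013; cumulative 29348; (((A·B)·C)·D): 23×39 by 39×37 → 23×37, cost 23·39·37 = 33189; cumulative 62537; ((((A·B)·C)·D)·E): 23×37 by 37×31 → 23×31, cost 23·37·31 = 26381; cumulative 88918. Total 88918.
Order II = (((A·B)·C)·(D·E)): (A·B): 23×5 by 5×29 → 23×29, cost 23·5·29 = 3335; ((A·B)·C): 23×29 by 29×39 → 23×39, cost 23·29·39 = 26013; cumulative 29348; (D·E): 39×37 by 37×31 → 39×31, cost 39·37·31 = 44733; (((A·B)·C)·(D·E)): 23×39 by 39×31 → 23×31, cost 23·39·31 = 27807; cumulative 101888. Total 101888.
Difference: |88918 − 101888| = 12970.

12970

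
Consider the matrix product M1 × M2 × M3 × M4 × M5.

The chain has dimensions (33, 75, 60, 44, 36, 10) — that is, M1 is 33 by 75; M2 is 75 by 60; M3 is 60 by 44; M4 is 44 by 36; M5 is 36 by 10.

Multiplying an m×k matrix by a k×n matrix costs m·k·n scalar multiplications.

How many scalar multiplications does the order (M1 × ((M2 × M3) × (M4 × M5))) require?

(M2 × M3): 75×60 by 60×44 → 75×44, cost 75·60·44 = 198000
(M4 × M5): 44×36 by 36×10 → 44×10, cost 44·36·10 = 15840
((M2 × M3) × (M4 × M5)): 75×44 by 44×10 → 75×10, cost 75·44·10 = 33000; cumulative 246840
(M1 × ((M2 × M3) × (M4 × M5))): 33×75 by 75×10 → 33×10, cost 33·75·10 = 24750; cumulative 271590
Total: 271590 scalar multiplications.

271590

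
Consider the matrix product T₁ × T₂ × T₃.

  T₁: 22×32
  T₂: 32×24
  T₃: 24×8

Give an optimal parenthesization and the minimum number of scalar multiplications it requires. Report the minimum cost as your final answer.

(T₁ × (T₂ × T₃)): cost 11776.
((T₁ × T₂) × T₃): cost 21120.
Optimal: (T₁ × (T₂ × T₃)) with cost 11776.

11776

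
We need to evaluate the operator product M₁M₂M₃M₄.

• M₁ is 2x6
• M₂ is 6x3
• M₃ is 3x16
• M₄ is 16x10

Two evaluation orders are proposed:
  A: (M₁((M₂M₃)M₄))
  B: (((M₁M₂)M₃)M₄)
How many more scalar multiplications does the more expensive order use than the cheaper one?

Order A = (M₁((M₂M₃)M₄)): (M₂M₃): 6×3 by 3×16 → 6×16, cost 6·3·16 = 288; ((M₂M₃)M₄): 6×16 by 16×10 → 6×10, cost 6·16·10 = 960; cumulative 1248; (M₁((M₂M₃)M₄)): 2×6 by 6×10 → 2×10, cost 2·6·10 = 120; cumulative 1368. Total 1368.
Order B = (((M₁M₂)M₃)M₄): (M₁M₂): 2×6 by 6×3 → 2×3, cost 2·6·3 = 36; ((M₁M₂)M₃): 2×3 by 3×16 → 2×16, cost 2·3·16 = 96; cumulative 132; (((M₁M₂)M₃)M₄): 2×16 by 16×10 → 2×10, cost 2·16·10 = 320; cumulative 452. Total 452.
Difference: |1368 − 452| = 916.

916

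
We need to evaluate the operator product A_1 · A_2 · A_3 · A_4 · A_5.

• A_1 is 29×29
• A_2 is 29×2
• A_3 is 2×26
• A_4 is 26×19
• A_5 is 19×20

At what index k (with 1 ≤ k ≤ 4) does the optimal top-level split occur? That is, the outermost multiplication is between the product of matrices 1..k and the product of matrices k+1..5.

2

Adjacent pairs: A_1A_2 = 29·29·2 = 1682; A_2A_3 = 29·2·26 = 1508; A_3A_4 = 2·26·19 = 988; A_4A_5 = 26·19·20 = 9880.
Length 3: A_1..A_3: k=1: 0+1508+29·29·26=23374; k=2: 1682+0+29·2·26=3190 → min 3190 | A_2..A_4: k=2: 0+988+29·2·19=2090; k=3: 1508+0+29·26·19=15834 → min 2090 | A_3..A_5: k=3: 0+9880+2·26·20=10920; k=4: 988+0+2·19·20=1748 → min 1748.
Length 4: A_1..A_4: k=1: 0+2090+29·29·19=18069; k=2: 1682+988+29·2·19=3772; k=3: 3190+0+29·26·19=17516 → min 3772 | A_2..A_5: k=2: 0+1748+29·2·20=2908; k=3: 1508+9880+29·26·20=26468; k=4: 2090+0+29·19·20=13110 → min 2908.
Top-level splits: k=1: (A_1..A_1)·(A_2..A_5) → 0+2908+29·29·20 = 19728; k=2: (A_1..A_2)·(A_3..A_5) → 1682+1748+29·2·20 = 4590; k=3: (A_1..A_3)·(A_4..A_5) → 3190+9880+29·26·20 = 28150; k=4: (A_1..A_4)·(A_5..A_5) → 3772+0+29·19·20 = 14792.
Best split is after A_2, i.e. k = 2.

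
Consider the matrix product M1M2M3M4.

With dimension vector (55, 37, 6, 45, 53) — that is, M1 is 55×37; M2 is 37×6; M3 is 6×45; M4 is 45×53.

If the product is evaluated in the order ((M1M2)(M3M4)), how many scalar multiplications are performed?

(M1M2): 55×37 by 37×6 → 55×6, cost 55·37·6 = 12210
(M3M4): 6×45 by 45×53 → 6×53, cost 6·45·53 = 14310
((M1M2)(M3M4)): 55×6 by 6×53 → 55×53, cost 55·6·53 = 17490; cumulative 44010
Total: 44010 scalar multiplications.

44010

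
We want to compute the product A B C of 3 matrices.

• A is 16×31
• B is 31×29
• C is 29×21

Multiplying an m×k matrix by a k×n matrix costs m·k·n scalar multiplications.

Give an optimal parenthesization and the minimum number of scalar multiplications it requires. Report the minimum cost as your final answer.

(A (B C)): cost 29295.
((A B) C): cost 24128.
Optimal: ((A B) C) with cost 24128.

24128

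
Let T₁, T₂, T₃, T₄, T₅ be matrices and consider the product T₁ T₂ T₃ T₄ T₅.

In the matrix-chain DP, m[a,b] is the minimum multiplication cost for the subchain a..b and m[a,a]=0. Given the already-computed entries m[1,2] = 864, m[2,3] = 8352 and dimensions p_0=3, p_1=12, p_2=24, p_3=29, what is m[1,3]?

2952

m[1,3] = min over k∈[1,2] of m[1,k]+m[k+1,3]+p_{0}·p_k·p_{3}.
k=1: 0 + 8352 + 3·12·29 = 9396; k=2: 864 + 0 + 3·24·29 = 2952.
Minimum: 2952 at k=2.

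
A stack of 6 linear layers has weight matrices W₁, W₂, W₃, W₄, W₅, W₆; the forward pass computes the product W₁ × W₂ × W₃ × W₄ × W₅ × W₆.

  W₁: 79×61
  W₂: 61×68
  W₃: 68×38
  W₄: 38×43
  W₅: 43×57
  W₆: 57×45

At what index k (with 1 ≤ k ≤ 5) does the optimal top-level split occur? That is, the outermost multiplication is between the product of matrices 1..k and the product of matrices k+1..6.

Adjacent pairs: W₁W₂ = 79·61·68 = 327692; W₂W₃ = 61·68·38 = 157624; W₃W₄ = 68·38·43 = 111112; W₄W₅ = 38·43·57 = 93138; W₅W₆ = 43·57·45 = 110295.
Length 3: W₁..W₃: k=1: 0+157624+79·61·38=340746; k=2: 327692+0+79·68·38=531828 → min 340746 | W₂..W₄: k=2: 0+111112+61·68·43=289476; k=3: 157624+0+61·38·43=257298 → min 257298 | W₃..W₅: k=3: 0+93138+68·38·57=240426; k=4: 111112+0+68·43·57=277780 → min 240426 | W₄..W₆: k=4: 0+110295+38·43·45=183825; k=5: 93138+0+38·57·45=190608 → min 183825.
Length 4: W₁..W₄: k=1: 0+257298+79·61·43=464515; k=2: 327692+111112+79·68·43=669800; k=3: 340746+0+79·38·43=469832 → min 464515 | W₂..W₅: k=2: 0+240426+61·68·57=476862; k=3: 157624+93138+61·38·57=382888; k=4: 257298+0+61·43·57=406809 → min 382888 | W₃..W₆: k=3: 0+183825+68·38·45=300105; k=4: 111112+110295+68·43·45=352987; k=5: 240426+0+68·57·45=414846 → min 300105.
Length 5: W₁..W₅: k=1: 0+382888+79·61·57=657571; k=2: 327692+240426+79·68·57=874322; k=3: 340746+93138+79·38·57=604998; k=4: 464515+0+79·43·57=658144 → min 604998 | W₂..W₆: k=2: 0+300105+61·68·45=486765; k=3: 157624+183825+61·38·45=445759; k=4: 257298+110295+61·43·45=485628; k=5: 382888+0+61·57·45=539353 → min 445759.
Top-level splits: k=1: (W₁..W₁)·(W₂..W₆) → 0+445759+79·61·45 = 662614; k=2: (W₁..W₂)·(W₃..W₆) → 327692+300105+79·68·45 = 869537; k=3: (W₁..W₃)·(W₄..W₆) → 340746+183825+79·38·45 = 659661; k=4: (W₁..W₄)·(W₅..W₆) → 464515+110295+79·43·45 = 727675; k=5: (W₁..W₅)·(W₆..W₆) → 604998+0+79·57·45 = 807633.
Best split is after W₃, i.e. k = 3.

3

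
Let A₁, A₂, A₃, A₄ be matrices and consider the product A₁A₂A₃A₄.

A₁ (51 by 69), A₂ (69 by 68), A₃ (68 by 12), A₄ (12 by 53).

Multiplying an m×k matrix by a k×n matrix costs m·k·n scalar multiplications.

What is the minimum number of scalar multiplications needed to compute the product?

130968

Adjacent pairs: A₁A₂ = 51·69·68 = 239292; A₂A₃ = 69·68·12 = 56304; A₃A₄ = 68·12·53 = 43248.
Length 3: A₁..A₃: k=1: 0+56304+51·69·12=98532; k=2: 239292+0+51·68·12=280908 → min 98532 | A₂..A₄: k=2: 0+43248+69·68·53=291924; k=3: 56304+0+69·12·53=100188 → min 100188.
Length 4: A₁..A₄: k=1: 0+100188+51·69·53=286695; k=2: 239292+43248+51·68·53=466344; k=3: 98532+0+51·12·53=130968 → min 130968.
Optimal order: ((A₁(A₂A₃))A₄) with cost 130968.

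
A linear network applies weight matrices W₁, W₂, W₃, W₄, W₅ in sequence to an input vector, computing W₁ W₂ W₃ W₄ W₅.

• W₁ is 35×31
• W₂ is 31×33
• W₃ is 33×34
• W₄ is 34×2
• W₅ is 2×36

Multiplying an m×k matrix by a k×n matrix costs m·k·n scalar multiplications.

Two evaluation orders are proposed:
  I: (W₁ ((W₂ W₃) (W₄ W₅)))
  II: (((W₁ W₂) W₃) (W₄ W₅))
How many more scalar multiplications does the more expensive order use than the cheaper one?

6129

Order I = (W₁ ((W₂ W₃) (W₄ W₅))): (W₂ W₃): 31×33 by 33×34 → 31×34, cost 31·33·34 = 34782; (W₄ W₅): 34×2 by 2×36 → 34×36, cost 34·2·36 = 2448; ((W₂ W₃) (W₄ W₅)): 31×34 by 34×36 → 31×36, cost 31·34·36 = 37944; cumulative 75174; (W₁ ((W₂ W₃) (W₄ W₅))): 35×31 by 31×36 → 35×36, cost 35·31·36 = 39060; cumulative 114234. Total 114234.
Order II = (((W₁ W₂) W₃) (W₄ W₅)): (W₁ W₂): 35×31 by 31×33 → 35×33, cost 35·31·33 = 35805; ((W₁ W₂) W₃): 35×33 by 33×34 → 35×34, cost 35·33·34 = 39270; cumulative 75075; (W₄ W₅): 34×2 by 2×36 → 34×36, cost 34·2·36 = 2448; (((W₁ W₂) W₃) (W₄ W₅)): 35×34 by 34×36 → 35×36, cost 35·34·36 = 42840; cumulative 120363. Total 120363.
Difference: |114234 − 120363| = 6129.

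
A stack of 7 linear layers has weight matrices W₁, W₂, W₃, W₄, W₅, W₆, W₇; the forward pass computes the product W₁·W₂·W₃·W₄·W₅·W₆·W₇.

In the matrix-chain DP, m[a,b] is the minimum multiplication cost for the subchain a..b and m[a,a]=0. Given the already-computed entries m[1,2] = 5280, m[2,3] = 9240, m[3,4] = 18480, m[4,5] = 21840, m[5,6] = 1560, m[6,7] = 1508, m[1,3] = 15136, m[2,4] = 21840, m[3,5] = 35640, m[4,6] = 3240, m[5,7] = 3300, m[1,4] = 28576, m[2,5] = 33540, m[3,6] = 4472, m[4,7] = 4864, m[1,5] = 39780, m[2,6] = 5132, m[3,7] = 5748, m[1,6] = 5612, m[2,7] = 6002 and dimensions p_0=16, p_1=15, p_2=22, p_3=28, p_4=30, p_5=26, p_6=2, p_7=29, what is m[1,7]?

m[1,7] = min over k∈[1,6] of m[1,k]+m[k+1,7]+p_{0}·p_k·p_{7}.
k=1: 0 + 6002 + 16·15·29 = 12962; k=2: 5280 + 5748 + 16·22·29 = 21236; k=3: 15136 + 4864 + 16·28·29 = 32992; k=4: 28576 + 3300 + 16·30·29 = 45796; k=5: 39780 + 1508 + 16·26·29 = 53352; k=6: 5612 + 0 + 16·2·29 = 6540.
Minimum: 6540 at k=6.

6540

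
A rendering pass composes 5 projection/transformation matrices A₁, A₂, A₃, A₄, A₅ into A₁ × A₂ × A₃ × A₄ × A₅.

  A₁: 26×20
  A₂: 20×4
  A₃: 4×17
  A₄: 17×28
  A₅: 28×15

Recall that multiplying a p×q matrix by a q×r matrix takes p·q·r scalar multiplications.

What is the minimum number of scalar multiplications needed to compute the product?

7224

Adjacent pairs: A₁A₂ = 26·20·4 = 2080; A₂A₃ = 20·4·17 = 1360; A₃A₄ = 4·17·28 = 1904; A₄A₅ = 17·28·15 = 7140.
Length 3: A₁..A₃: k=1: 0+1360+26·20·17=10200; k=2: 2080+0+26·4·17=3848 → min 3848 | A₂..A₄: k=2: 0+1904+20·4·28=4144; k=3: 1360+0+20·17·28=10880 → min 4144 | A₃..A₅: k=3: 0+7140+4·17·15=8160; k=4: 1904+0+4·28·15=3584 → min 3584.
Length 4: A₁..A₄: k=1: 0+4144+26·20·28=18704; k=2: 2080+1904+26·4·28=6896; k=3: 3848+0+26·17·28=16224 → min 6896 | A₂..A₅: k=2: 0+3584+20·4·15=4784; k=3: 1360+7140+20·17·15=13600; k=4: 4144+0+20·28·15=12544 → min 4784.
Length 5: A₁..A₅: k=1: 0+4784+26·20·15=12584; k=2: 2080+3584+26·4·15=7224; k=3: 3848+7140+26·17·15=17618; k=4: 6896+0+26·28·15=17816 → min 7224.
Optimal order: ((A₁ × A₂) × ((A₃ × A₄) × A₅)) with cost 7224.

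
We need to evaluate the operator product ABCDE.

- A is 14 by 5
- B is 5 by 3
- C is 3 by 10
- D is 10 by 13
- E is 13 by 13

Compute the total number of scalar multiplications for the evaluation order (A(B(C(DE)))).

3185

(DE): 10×13 by 13×13 → 10×13, cost 10·13·13 = 1690
(C(DE)): 3×10 by 10×13 → 3×13, cost 3·10·13 = 390; cumulative 2080
(B(C(DE))): 5×3 by 3×13 → 5×13, cost 5·3·13 = 195; cumulative 2275
(A(B(C(DE)))): 14×5 by 5×13 → 14×13, cost 14·5·13 = 910; cumulative 3185
Total: 3185 scalar multiplications.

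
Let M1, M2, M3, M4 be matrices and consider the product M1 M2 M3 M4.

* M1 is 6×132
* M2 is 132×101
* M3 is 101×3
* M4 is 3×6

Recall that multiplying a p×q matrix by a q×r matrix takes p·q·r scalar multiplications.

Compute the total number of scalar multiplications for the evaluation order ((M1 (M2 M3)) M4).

42480

(M2 M3): 132×101 by 101×3 → 132×3, cost 132·101·3 = 39996
(M1 (M2 M3)): 6×132 by 132×3 → 6×3, cost 6·132·3 = 2376; cumulative 42372
((M1 (M2 M3)) M4): 6×3 by 3×6 → 6×6, cost 6·3·6 = 108; cumulative 42480
Total: 42480 scalar multiplications.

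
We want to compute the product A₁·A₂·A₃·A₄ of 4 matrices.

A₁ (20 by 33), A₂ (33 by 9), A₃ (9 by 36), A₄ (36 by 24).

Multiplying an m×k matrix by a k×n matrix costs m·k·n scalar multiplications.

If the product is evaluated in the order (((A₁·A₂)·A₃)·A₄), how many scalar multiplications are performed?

(A₁·A₂): 20×33 by 33×9 → 20×9, cost 20·33·9 = 5940
((A₁·A₂)·A₃): 20×9 by 9×36 → 20×36, cost 20·9·36 = 6480; cumulative 12420
(((A₁·A₂)·A₃)·A₄): 20×36 by 36×24 → 20×24, cost 20·36·24 = 17280; cumulative 29700
Total: 29700 scalar multiplications.

29700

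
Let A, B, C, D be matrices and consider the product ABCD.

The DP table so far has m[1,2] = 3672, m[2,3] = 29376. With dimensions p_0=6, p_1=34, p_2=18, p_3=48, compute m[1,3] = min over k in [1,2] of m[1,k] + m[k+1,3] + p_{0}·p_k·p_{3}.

8856

m[1,3] = min over k∈[1,2] of m[1,k]+m[k+1,3]+p_{0}·p_k·p_{3}.
k=1: 0 + 29376 + 6·34·48 = 39168; k=2: 3672 + 0 + 6·18·48 = 8856.
Minimum: 8856 at k=2.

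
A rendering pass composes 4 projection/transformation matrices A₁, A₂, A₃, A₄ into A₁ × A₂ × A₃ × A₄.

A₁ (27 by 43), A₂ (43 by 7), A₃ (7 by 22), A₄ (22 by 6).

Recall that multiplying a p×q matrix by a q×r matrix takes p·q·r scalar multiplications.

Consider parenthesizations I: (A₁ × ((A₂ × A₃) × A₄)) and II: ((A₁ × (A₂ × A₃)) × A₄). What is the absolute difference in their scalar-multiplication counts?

16464

Order I = (A₁ × ((A₂ × A₃) × A₄)): (A₂ × A₃): 43×7 by 7×22 → 43×22, cost 43·7·22 = 6622; ((A₂ × A₃) × A₄): 43×22 by 22×6 → 43×6, cost 43·22·6 = 5676; cumulative 12298; (A₁ × ((A₂ × A₃) × A₄)): 27×43 by 43×6 → 27×6, cost 27·43·6 = 6966; cumulative 19264. Total 19264.
Order II = ((A₁ × (A₂ × A₃)) × A₄): (A₂ × A₃): 43×7 by 7×22 → 43×22, cost 43·7·22 = 6622; (A₁ × (A₂ × A₃)): 27×43 by 43×22 → 27×22, cost 27·43·22 = 25542; cumulative 32164; ((A₁ × (A₂ × A₃)) × A₄): 27×22 by 22×6 → 27×6, cost 27·22·6 = 3564; cumulative 35728. Total 35728.
Difference: |19264 − 35728| = 16464.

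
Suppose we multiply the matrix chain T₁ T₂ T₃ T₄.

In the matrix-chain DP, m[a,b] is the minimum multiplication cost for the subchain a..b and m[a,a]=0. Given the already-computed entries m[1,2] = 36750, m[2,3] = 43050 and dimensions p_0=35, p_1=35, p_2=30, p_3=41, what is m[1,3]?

79800

m[1,3] = min over k∈[1,2] of m[1,k]+m[k+1,3]+p_{0}·p_k·p_{3}.
k=1: 0 + 43050 + 35·35·41 = 93275; k=2: 36750 + 0 + 35·30·41 = 79800.
Minimum: 79800 at k=2.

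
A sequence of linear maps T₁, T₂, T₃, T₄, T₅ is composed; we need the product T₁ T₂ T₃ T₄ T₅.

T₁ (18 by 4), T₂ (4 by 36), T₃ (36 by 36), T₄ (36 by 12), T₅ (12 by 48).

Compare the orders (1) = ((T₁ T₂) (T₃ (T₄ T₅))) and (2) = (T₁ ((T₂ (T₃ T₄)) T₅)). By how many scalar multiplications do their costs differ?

Order (1) = ((T₁ T₂) (T₃ (T₄ T₅))): (T₁ T₂): 18×4 by 4×36 → 18×36, cost 18·4·36 = 2592; (T₄ T₅): 36×12 by 12×48 → 36×48, cost 36·12·48 = 20736; (T₃ (T₄ T₅)): 36×36 by 36×48 → 36×48, cost 36·36·48 = 62208; cumulative 82944; ((T₁ T₂) (T₃ (T₄ T₅))): 18×36 by 36×48 → 18×48, cost 18·36·48 = 31104; cumulative 116640. Total 116640.
Order (2) = (T₁ ((T₂ (T₃ T₄)) T₅)): (T₃ T₄): 36×36 by 36×12 → 36×12, cost 36·36·12 = 15552; (T₂ (T₃ T₄)): 4×36 by 36×12 → 4×12, cost 4·36·12 = 1728; cumulative 17280; ((T₂ (T₃ T₄)) T₅): 4×12 by 12×48 → 4×48, cost 4·12·48 = 2304; cumulative 19584; (T₁ ((T₂ (T₃ T₄)) T₅)): 18×4 by 4×48 → 18×48, cost 18·4·48 = 3456; cumulative 23040. Total 23040.
Difference: |116640 − 23040| = 93600.

93600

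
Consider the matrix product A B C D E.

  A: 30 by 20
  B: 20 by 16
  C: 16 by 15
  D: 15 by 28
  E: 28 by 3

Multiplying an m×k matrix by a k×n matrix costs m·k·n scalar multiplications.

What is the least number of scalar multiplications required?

4740

Adjacent pairs: AB = 30·20·16 = 9600; BC = 20·16·15 = 4800; CD = 16·15·28 = 6720; DE = 15·28·3 = 1260.
Length 3: A..C: k=1: 0+4800+30·20·15=13800; k=2: 9600+0+30·16·15=16800 → min 13800 | B..D: k=2: 0+6720+20·16·28=15680; k=3: 4800+0+20·15·28=13200 → min 13200 | C..E: k=3: 0+1260+16·15·3=1980; k=4: 6720+0+16·28·3=8064 → min 1980.
Length 4: A..D: k=1: 0+13200+30·20·28=30000; k=2: 9600+6720+30·16·28=29760; k=3: 13800+0+30·15·28=26400 → min 26400 | B..E: k=2: 0+1980+20·16·3=2940; k=3: 4800+1260+20·15·3=6960; k=4: 13200+0+20·28·3=14880 → min 2940.
Length 5: A..E: k=1: 0+2940+30·20·3=4740; k=2: 9600+1980+30·16·3=13020; k=3: 13800+1260+30·15·3=16410; k=4: 26400+0+30·28·3=28920 → min 4740.
Optimal order: (A (B (C (D E)))) with cost 4740.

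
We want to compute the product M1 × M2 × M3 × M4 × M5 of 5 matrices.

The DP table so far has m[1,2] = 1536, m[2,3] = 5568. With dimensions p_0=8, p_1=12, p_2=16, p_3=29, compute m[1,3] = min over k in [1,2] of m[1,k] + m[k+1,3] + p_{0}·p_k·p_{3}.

m[1,3] = min over k∈[1,2] of m[1,k]+m[k+1,3]+p_{0}·p_k·p_{3}.
k=1: 0 + 5568 + 8·12·29 = 8352; k=2: 1536 + 0 + 8·16·29 = 5248.
Minimum: 5248 at k=2.

5248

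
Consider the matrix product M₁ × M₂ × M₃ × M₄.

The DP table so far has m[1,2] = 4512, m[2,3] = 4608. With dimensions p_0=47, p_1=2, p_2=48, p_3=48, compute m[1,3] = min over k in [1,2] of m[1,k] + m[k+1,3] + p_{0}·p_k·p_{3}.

m[1,3] = min over k∈[1,2] of m[1,k]+m[k+1,3]+p_{0}·p_k·p_{3}.
k=1: 0 + 4608 + 47·2·48 = 9120; k=2: 4512 + 0 + 47·48·48 = 112800.
Minimum: 9120 at k=1.

9120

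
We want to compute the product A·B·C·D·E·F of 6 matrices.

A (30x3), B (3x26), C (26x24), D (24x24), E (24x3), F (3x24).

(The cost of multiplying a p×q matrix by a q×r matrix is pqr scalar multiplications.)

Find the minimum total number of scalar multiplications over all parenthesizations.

6192

Adjacent pairs: AB = 30·3·26 = 2340; BC = 3·26·24 = 1872; CD = 26·24·24 = 14976; DE = 24·24·3 = 1728; EF = 24·3·24 = 1728.
Length 3: A..C: k=1: 0+1872+30·3·24=4032; k=2: 2340+0+30·26·24=21060 → min 4032 | B..D: k=2: 0+14976+3·26·24=16848; k=3: 1872+0+3·24·24=3600 → min 3600 | C..E: k=3: 0+1728+26·24·3=3600; k=4: 14976+0+26·24·3=16848 → min 3600 | D..F: k=4: 0+1728+24·24·24=15552; k=5: 1728+0+24·3·24=3456 → min 3456.
Length 4: A..D: k=1: 0+3600+30·3·24=5760; k=2: 2340+14976+30·26·24=36036; k=3: 4032+0+30·24·24=21312 → min 5760 | B..E: k=2: 0+3600+3·26·3=3834; k=3: 1872+1728+3·24·3=3816; k=4: 3600+0+3·24·3=3816 → min 3816 | C..F: k=3: 0+3456+26·24·24=18432; k=4: 14976+1728+26·24·24=31680; k=5: 3600+0+26·3·24=5472 → min 5472.
Length 5: A..E: k=1: 0+3816+30·3·3=4086; k=2: 2340+3600+30·26·3=8280; k=3: 4032+1728+30·24·3=7920; k=4: 5760+0+30·24·3=7920 → min 4086 | B..F: k=2: 0+5472+3·26·24=7344; k=3: 1872+3456+3·24·24=7056; k=4: 3600+1728+3·24·24=7056; k=5: 3816+0+3·3·24=4032 → min 4032.
Length 6: A..F: k=1: 0+4032+30·3·24=6192; k=2: 2340+5472+30·26·24=26532; k=3: 4032+3456+30·24·24=24768; k=4: 5760+1728+30·24·24=24768; k=5: 4086+0+30·3·24=6246 → min 6192.
Optimal order: (A·(((B·C)·(D·E))·F)) with cost 6192.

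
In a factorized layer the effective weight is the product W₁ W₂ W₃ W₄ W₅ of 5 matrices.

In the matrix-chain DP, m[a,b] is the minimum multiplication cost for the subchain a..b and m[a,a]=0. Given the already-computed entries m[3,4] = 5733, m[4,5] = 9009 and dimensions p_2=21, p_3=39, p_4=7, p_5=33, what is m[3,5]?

10584

m[3,5] = min over k∈[3,4] of m[3,k]+m[k+1,5]+p_{2}·p_k·p_{5}.
k=3: 0 + 9009 + 21·39·33 = 36036; k=4: 5733 + 0 + 21·7·33 = 10584.
Minimum: 10584 at k=4.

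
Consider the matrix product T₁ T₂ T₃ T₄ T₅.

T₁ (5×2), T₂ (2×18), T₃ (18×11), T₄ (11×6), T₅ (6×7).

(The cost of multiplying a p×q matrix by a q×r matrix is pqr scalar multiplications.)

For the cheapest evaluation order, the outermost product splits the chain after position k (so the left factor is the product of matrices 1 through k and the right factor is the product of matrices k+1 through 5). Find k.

Adjacent pairs: T₁T₂ = 5·2·18 = 180; T₂T₃ = 2·18·11 = 396; T₃T₄ = 18·11·6 = 1188; T₄T₅ = 11·6·7 = 462.
Length 3: T₁..T₃: k=1: 0+396+5·2·11=506; k=2: 180+0+5·18·11=1170 → min 506 | T₂..T₄: k=2: 0+1188+2·18·6=1404; k=3: 396+0+2·11·6=528 → min 528 | T₃..T₅: k=3: 0+462+18·11·7=1848; k=4: 1188+0+18·6·7=1944 → min 1848.
Length 4: T₁..T₄: k=1: 0+528+5·2·6=588; k=2: 180+1188+5·18·6=1908; k=3: 506+0+5·11·6=836 → min 588 | T₂..T₅: k=2: 0+1848+2·18·7=2100; k=3: 396+462+2·11·7=1012; k=4: 528+0+2·6·7=612 → min 612.
Top-level splits: k=1: (T₁..T₁)·(T₂..T₅) → 0+612+5·2·7 = 682; k=2: (T₁..T₂)·(T₃..T₅) → 180+1848+5·18·7 = 2658; k=3: (T₁..T₃)·(T₄..T₅) → 506+462+5·11·7 = 1353; k=4: (T₁..T₄)·(T₅..T₅) → 588+0+5·6·7 = 798.
Best split is after T₁, i.e. k = 1.

1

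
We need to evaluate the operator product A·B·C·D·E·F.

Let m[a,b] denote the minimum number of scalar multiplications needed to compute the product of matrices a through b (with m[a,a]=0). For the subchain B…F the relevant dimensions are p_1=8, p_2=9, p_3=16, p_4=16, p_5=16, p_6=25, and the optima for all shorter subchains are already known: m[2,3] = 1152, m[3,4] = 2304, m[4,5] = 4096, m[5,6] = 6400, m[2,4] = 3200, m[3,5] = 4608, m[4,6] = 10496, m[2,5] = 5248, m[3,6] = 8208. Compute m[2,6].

8448

m[2,6] = min over k∈[2,5] of m[2,k]+m[k+1,6]+p_{1}·p_k·p_{6}.
k=2: 0 + 8208 + 8·9·25 = 10008; k=3: 1152 + 10496 + 8·16·25 = 14848; k=4: 3200 + 6400 + 8·16·25 = 12800; k=5: 5248 + 0 + 8·16·25 = 8448.
Minimum: 8448 at k=5.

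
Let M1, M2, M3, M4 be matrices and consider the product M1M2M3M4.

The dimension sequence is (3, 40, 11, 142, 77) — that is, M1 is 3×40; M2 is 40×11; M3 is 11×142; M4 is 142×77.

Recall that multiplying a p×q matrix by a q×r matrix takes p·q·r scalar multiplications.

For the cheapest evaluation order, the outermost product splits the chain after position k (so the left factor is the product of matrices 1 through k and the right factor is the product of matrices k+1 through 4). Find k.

Adjacent pairs: M1M2 = 3·40·11 = 1320; M2M3 = 40·11·142 = 62480; M3M4 = 11·142·77 = 120274.
Length 3: M1..M3: k=1: 0+62480+3·40·142=79520; k=2: 1320+0+3·11·142=6006 → min 6006 | M2..M4: k=2: 0+120274+40·11·77=154154; k=3: 62480+0+40·142·77=499840 → min 154154.
Top-level splits: k=1: (M1..M1)·(M2..M4) → 0+154154+3·40·77 = 163394; k=2: (M1..M2)·(M3..M4) → 1320+120274+3·11·77 = 124135; k=3: (M1..M3)·(M4..M4) → 6006+0+3·142·77 = 38808.
Best split is after M3, i.e. k = 3.

3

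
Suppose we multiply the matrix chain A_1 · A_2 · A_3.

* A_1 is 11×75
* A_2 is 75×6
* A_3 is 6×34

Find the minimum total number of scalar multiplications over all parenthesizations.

7194

Order (A_1 · (A_2 · A_3)): (A_2 · A_3): 75×6 by 6×34 → 75×34, cost 75·6·34 = 15300; (A_1 · (A_2 · A_3)): 11×75 by 75×34 → 11×34, cost 11·75·34 = 28050; cumulative 43350. Total 43350.
Order ((A_1 · A_2) · A_3): (A_1 · A_2): 11×75 by 75×6 → 11×6, cost 11·75·6 = 4950; ((A_1 · A_2) · A_3): 11×6 by 6×34 → 11×34, cost 11·6·34 = 2244; cumulative 7194. Total 7194.
Minimum: 7194.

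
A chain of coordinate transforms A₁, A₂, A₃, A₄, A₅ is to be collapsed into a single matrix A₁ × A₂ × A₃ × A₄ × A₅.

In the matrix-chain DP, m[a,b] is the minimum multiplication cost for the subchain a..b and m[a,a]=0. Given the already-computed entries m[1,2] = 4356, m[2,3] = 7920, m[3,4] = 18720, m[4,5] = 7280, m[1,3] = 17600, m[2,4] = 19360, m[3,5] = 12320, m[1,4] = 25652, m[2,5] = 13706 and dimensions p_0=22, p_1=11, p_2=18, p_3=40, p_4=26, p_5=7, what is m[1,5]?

15400

m[1,5] = min over k∈[1,4] of m[1,k]+m[k+1,5]+p_{0}·p_k·p_{5}.
k=1: 0 + 13706 + 22·11·7 = 15400; k=2: 4356 + 12320 + 22·18·7 = 19448; k=3: 17600 + 7280 + 22·40·7 = 31040; k=4: 25652 + 0 + 22·26·7 = 29656.
Minimum: 15400 at k=1.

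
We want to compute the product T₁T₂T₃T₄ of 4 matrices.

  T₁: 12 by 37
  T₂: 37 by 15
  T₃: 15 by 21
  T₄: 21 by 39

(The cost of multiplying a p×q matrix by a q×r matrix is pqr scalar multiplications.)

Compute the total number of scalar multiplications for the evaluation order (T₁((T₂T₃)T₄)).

59274

(T₂T₃): 37×15 by 15×21 → 37×21, cost 37·15·21 = 11655
((T₂T₃)T₄): 37×21 by 21×39 → 37×39, cost 37·21·39 = 30303; cumulative 41958
(T₁((T₂T₃)T₄)): 12×37 by 37×39 → 12×39, cost 12·37·39 = 17316; cumulative 59274
Total: 59274 scalar multiplications.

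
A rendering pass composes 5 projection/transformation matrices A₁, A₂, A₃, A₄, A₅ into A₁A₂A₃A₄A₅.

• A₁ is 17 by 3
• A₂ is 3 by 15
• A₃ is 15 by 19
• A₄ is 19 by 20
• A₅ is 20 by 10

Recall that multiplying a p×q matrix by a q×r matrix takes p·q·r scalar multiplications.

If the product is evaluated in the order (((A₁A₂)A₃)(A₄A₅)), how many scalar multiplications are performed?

(A₁A₂): 17×3 by 3×15 → 17×15, cost 17·3·15 = 765
((A₁A₂)A₃): 17×15 by 15×19 → 17×19, cost 17·15·19 = 4845; cumulative 5610
(A₄A₅): 19×20 by 20×10 → 19×10, cost 19·20·10 = 3800
(((A₁A₂)A₃)(A₄A₅)): 17×19 by 19×10 → 17×10, cost 17·19·10 = 3230; cumulative 12640
Total: 12640 scalar multiplications.

12640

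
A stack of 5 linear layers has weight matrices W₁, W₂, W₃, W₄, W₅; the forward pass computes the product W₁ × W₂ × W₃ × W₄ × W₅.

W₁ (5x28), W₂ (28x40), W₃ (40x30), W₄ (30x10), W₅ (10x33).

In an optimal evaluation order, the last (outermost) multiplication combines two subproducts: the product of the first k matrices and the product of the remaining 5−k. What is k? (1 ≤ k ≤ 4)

Adjacent pairs: W₁W₂ = 5·28·40 = 5600; W₂W₃ = 28·40·30 = 33600; W₃W₄ = 40·30·10 = 12000; W₄W₅ = 30·10·33 = 9900.
Length 3: W₁..W₃: k=1: 0+33600+5·28·30=37800; k=2: 5600+0+5·40·30=11600 → min 11600 | W₂..W₄: k=2: 0+12000+28·40·10=23200; k=3: 33600+0+28·30·10=42000 → min 23200 | W₃..W₅: k=3: 0+9900+40·30·33=49500; k=4: 12000+0+40·10·33=25200 → min 25200.
Length 4: W₁..W₄: k=1: 0+23200+5·28·10=24600; k=2: 5600+12000+5·40·10=19600; k=3: 11600+0+5·30·10=13100 → min 13100 | W₂..W₅: k=2: 0+25200+28·40·33=62160; k=3: 33600+9900+28·30·33=71220; k=4: 23200+0+28·10·33=32440 → min 32440.
Top-level splits: k=1: (W₁..W₁)·(W₂..W₅) → 0+32440+5·28·33 = 37060; k=2: (W₁..W₂)·(W₃..W₅) → 5600+25200+5·40·33 = 37400; k=3: (W₁..W₃)·(W₄..W₅) → 11600+9900+5·30·33 = 26450; k=4: (W₁..W₄)·(W₅..W₅) → 13100+0+5·10·33 = 14750.
Best split is after W₄, i.e. k = 4.

4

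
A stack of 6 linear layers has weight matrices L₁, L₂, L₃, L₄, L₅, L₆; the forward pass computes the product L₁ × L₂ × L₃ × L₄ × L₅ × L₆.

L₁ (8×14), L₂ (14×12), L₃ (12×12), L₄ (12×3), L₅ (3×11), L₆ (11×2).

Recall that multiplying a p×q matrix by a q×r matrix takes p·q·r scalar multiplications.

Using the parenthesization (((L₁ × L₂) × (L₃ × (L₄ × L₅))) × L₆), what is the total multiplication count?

(L₁ × L₂): 8×14 by 14×12 → 8×12, cost 8·14·12 = 1344
(L₄ × L₅): 12×3 by 3×11 → 12×11, cost 12·3·11 = 396
(L₃ × (L₄ × L₅)): 12×12 by 12×11 → 12×11, cost 12·12·11 = 1584; cumulative 1980
((L₁ × L₂) × (L₃ × (L₄ × L₅))): 8×12 by 12×11 → 8×11, cost 8·12·11 = 1056; cumulative 4380
(((L₁ × L₂) × (L₃ × (L₄ × L₅))) × L₆): 8×11 by 11×2 → 8×2, cost 8·11·2 = 176; cumulative 4556
Total: 4556 scalar multiplications.

4556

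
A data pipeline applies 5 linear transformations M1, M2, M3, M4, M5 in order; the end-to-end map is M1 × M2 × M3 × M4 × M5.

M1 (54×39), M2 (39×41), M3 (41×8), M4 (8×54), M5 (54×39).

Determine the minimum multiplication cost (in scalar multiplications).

Adjacent pairs: M1M2 = 54·39·41 = 86346; M2M3 = 39·41·8 = 12792; M3M4 = 41·8·54 = 17712; M4M5 = 8·54·39 = 16848.
Length 3: M1..M3: k=1: 0+12792+54·39·8=29640; k=2: 86346+0+54·41·8=104058 → min 29640 | M2..M4: k=2: 0+17712+39·41·54=104058; k=3: 12792+0+39·8·54=29640 → min 29640 | M3..M5: k=3: 0+16848+41·8·39=29640; k=4: 17712+0+41·54·39=104058 → min 29640.
Length 4: M1..M4: k=1: 0+29640+54·39·54=143364; k=2: 86346+17712+54·41·54=223614; k=3: 29640+0+54·8·54=52968 → min 52968 | M2..M5: k=2: 0+29640+39·41·39=92001; k=3: 12792+16848+39·8·39=41808; k=4: 29640+0+39·54·39=111774 → min 41808.
Length 5: M1..M5: k=1: 0+41808+54·39·39=123942; k=2: 86346+29640+54·41·39=202332; k=3: 29640+16848+54·8·39=63336; k=4: 52968+0+54·54·39=166692 → min 63336.
Optimal order: ((M1 × (M2 × M3)) × (M4 × M5)) with cost 63336.

63336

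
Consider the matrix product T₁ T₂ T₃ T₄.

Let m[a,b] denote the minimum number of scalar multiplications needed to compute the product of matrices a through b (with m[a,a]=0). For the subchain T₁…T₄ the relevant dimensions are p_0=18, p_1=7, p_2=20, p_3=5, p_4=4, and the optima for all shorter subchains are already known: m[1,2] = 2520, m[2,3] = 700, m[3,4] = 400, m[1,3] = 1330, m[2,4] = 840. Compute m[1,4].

1344

m[1,4] = min over k∈[1,3] of m[1,k]+m[k+1,4]+p_{0}·p_k·p_{4}.
k=1: 0 + 840 + 18·7·4 = 1344; k=2: 2520 + 400 + 18·20·4 = 4360; k=3: 1330 + 0 + 18·5·4 = 1690.
Minimum: 1344 at k=1.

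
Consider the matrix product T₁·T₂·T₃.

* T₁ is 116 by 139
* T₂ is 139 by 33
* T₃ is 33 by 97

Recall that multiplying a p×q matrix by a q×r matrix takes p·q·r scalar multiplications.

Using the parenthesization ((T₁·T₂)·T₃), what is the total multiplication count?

903408

(T₁·T₂): 116×139 by 139×33 → 116×33, cost 116·139·33 = 532092
((T₁·T₂)·T₃): 116×33 by 33×97 → 116×97, cost 116·33·97 = 371316; cumulative 903408
Total: 903408 scalar multiplications.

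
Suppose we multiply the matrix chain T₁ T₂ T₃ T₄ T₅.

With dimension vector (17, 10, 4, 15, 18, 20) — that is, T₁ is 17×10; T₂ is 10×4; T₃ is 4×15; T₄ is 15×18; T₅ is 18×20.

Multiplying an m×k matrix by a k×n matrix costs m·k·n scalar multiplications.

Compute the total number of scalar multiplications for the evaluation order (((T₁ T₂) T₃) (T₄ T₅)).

12200

(T₁ T₂): 17×10 by 10×4 → 17×4, cost 17·10·4 = 680
((T₁ T₂) T₃): 17×4 by 4×15 → 17×15, cost 17·4·15 = 1020; cumulative 1700
(T₄ T₅): 15×18 by 18×20 → 15×20, cost 15·18·20 = 5400
(((T₁ T₂) T₃) (T₄ T₅)): 17×15 by 15×20 → 17×20, cost 17·15·20 = 5100; cumulative 12200
Total: 12200 scalar multiplications.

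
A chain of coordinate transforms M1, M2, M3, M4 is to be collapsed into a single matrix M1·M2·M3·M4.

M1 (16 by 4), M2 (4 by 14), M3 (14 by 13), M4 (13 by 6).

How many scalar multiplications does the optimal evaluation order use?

1424

Adjacent pairs: M1M2 = 16·4·14 = 896; M2M3 = 4·14·13 = 728; M3M4 = 14·13·6 = 1092.
Length 3: M1..M3: k=1: 0+728+16·4·13=1560; k=2: 896+0+16·14·13=3808 → min 1560 | M2..M4: k=2: 0+1092+4·14·6=1428; k=3: 728+0+4·13·6=1040 → min 1040.
Length 4: M1..M4: k=1: 0+1040+16·4·6=1424; k=2: 896+1092+16·14·6=3332; k=3: 1560+0+16·13·6=2808 → min 1424.
Optimal order: (M1·((M2·M3)·M4)) with cost 1424.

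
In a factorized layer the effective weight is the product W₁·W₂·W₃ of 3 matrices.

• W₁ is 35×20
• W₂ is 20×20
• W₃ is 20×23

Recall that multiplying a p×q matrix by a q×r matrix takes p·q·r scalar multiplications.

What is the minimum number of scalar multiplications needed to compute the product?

25300

Order (W₁·(W₂·W₃)): (W₂·W₃): 20×20 by 20×23 → 20×23, cost 20·20·23 = 9200; (W₁·(W₂·W₃)): 35×20 by 20×23 → 35×23, cost 35·20·23 = 16100; cumulative 25300. Total 25300.
Order ((W₁·W₂)·W₃): (W₁·W₂): 35×20 by 20×20 → 35×20, cost 35·20·20 = 14000; ((W₁·W₂)·W₃): 35×20 by 20×23 → 35×23, cost 35·20·23 = 16100; cumulative 30100. Total 30100.
Minimum: 25300.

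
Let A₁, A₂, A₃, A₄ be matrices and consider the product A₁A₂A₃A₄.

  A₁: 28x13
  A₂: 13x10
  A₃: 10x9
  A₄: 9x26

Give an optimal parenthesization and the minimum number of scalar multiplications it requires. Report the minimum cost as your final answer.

Adjacent pairs: A₁A₂ = 28·13·10 = 3640; A₂A₃ = 13·10·9 = 1170; A₃A₄ = 10·9·26 = 2340.
Length 3: A₁..A₃: k=1: 0+1170+28·13·9=4446; k=2: 3640+0+28·10·9=6160 → min 4446 | A₂..A₄: k=2: 0+2340+13·10·26=5720; k=3: 1170+0+13·9·26=4212 → min 4212.
Length 4: A₁..A₄: k=1: 0+4212+28·13·26=13676; k=2: 3640+2340+28·10·26=13260; k=3: 4446+0+28·9·26=10998 → min 10998.
Optimal parenthesization: ((A₁(A₂A₃))A₄) with cost 10998.

10998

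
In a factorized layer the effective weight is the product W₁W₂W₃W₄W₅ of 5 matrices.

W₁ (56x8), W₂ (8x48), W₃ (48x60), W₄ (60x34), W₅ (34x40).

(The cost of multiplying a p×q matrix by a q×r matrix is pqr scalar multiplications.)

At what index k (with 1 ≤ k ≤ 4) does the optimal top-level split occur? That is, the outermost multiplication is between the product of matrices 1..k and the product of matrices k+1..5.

Adjacent pairs: W₁W₂ = 56·8·48 = 21504; W₂W₃ = 8·48·60 = 23040; W₃W₄ = 48·60·34 = 97920; W₄W₅ = 60·34·40 = 81600.
Length 3: W₁..W₃: k=1: 0+23040+56·8·60=49920; k=2: 21504+0+56·48·60=182784 → min 49920 | W₂..W₄: k=2: 0+97920+8·48·34=110976; k=3: 23040+0+8·60·34=39360 → min 39360 | W₃..W₅: k=3: 0+81600+48·60·40=196800; k=4: 97920+0+48·34·40=163200 → min 163200.
Length 4: W₁..W₄: k=1: 0+39360+56·8·34=54592; k=2: 21504+97920+56·48·34=210816; k=3: 49920+0+56·60·34=164160 → min 54592 | W₂..W₅: k=2: 0+163200+8·48·40=178560; k=3: 23040+81600+8·60·40=123840; k=4: 39360+0+8·34·40=50240 → min 50240.
Top-level splits: k=1: (W₁..W₁)·(W₂..W₅) → 0+50240+56·8·40 = 68160; k=2: (W₁..W₂)·(W₃..W₅) → 21504+163200+56·48·40 = 292224; k=3: (W₁..W₃)·(W₄..W₅) → 49920+81600+56·60·40 = 265920; k=4: (W₁..W₄)·(W₅..W₅) → 54592+0+56·34·40 = 130752.
Best split is after W₁, i.e. k = 1.

1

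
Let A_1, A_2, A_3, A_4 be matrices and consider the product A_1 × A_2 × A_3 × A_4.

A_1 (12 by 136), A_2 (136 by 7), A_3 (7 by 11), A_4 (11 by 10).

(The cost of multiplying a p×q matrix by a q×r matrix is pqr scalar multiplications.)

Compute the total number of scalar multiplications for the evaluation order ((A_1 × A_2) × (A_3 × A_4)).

13034

(A_1 × A_2): 12×136 by 136×7 → 12×7, cost 12·136·7 = 11424
(A_3 × A_4): 7×11 by 11×10 → 7×10, cost 7·11·10 = 770
((A_1 × A_2) × (A_3 × A_4)): 12×7 by 7×10 → 12×10, cost 12·7·10 = 840; cumulative 13034
Total: 13034 scalar multiplications.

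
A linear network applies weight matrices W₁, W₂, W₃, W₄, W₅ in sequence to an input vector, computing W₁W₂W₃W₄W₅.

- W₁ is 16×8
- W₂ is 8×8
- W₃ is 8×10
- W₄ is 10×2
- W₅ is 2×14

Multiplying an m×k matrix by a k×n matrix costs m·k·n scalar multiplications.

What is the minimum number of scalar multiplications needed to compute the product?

992

Adjacent pairs: W₁W₂ = 16·8·8 = 1024; W₂W₃ = 8·8·10 = 640; W₃W₄ = 8·10·2 = 160; W₄W₅ = 10·2·14 = 280.
Length 3: W₁..W₃: k=1: 0+640+16·8·10=1920; k=2: 1024+0+16·8·10=2304 → min 1920 | W₂..W₄: k=2: 0+160+8·8·2=288; k=3: 640+0+8·10·2=800 → min 288 | W₃..W₅: k=3: 0+280+8·10·14=1400; k=4: 160+0+8·2·14=384 → min 384.
Length 4: W₁..W₄: k=1: 0+288+16·8·2=544; k=2: 1024+160+16·8·2=1440; k=3: 1920+0+16·10·2=2240 → min 544 | W₂..W₅: k=2: 0+384+8·8·14=1280; k=3: 640+280+8·10·14=2040; k=4: 288+0+8·2·14=512 → min 512.
Length 5: W₁..W₅: k=1: 0+512+16·8·14=2304; k=2: 1024+384+16·8·14=3200; k=3: 1920+280+16·10·14=4440; k=4: 544+0+16·2·14=992 → min 992.
Optimal order: ((W₁(W₂(W₃W₄)))W₅) with cost 992.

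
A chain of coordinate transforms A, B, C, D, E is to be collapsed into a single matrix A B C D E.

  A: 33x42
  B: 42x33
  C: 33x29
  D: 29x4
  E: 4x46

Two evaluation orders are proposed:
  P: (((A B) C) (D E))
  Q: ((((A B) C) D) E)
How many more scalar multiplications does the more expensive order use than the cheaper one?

39458

Order P = (((A B) C) (D E)): (A B): 33×42 by 42×33 → 33×33, cost 33·42·33 = 45738; ((A B) C): 33×33 by 33×29 → 33×29, cost 33·33·29 = 31581; cumulative 77319; (D E): 29×4 by 4×46 → 29×46, cost 29·4·46 = 5336; (((A B) C) (D E)): 33×29 by 29×46 → 33×46, cost 33·29·46 = 44022; cumulative 126677. Total 126677.
Order Q = ((((A B) C) D) E): (A B): 33×42 by 42×33 → 33×33, cost 33·42·33 = 45738; ((A B) C): 33×33 by 33×29 → 33×29, cost 33·33·29 = 31581; cumulative 77319; (((A B) C) D): 33×29 by 29×4 → 33×4, cost 33·29·4 = 3828; cumulative 81147; ((((A B) C) D) E): 33×4 by 4×46 → 33×46, cost 33·4·46 = 6072; cumulative 87219. Total 87219.
Difference: |126677 − 87219| = 39458.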